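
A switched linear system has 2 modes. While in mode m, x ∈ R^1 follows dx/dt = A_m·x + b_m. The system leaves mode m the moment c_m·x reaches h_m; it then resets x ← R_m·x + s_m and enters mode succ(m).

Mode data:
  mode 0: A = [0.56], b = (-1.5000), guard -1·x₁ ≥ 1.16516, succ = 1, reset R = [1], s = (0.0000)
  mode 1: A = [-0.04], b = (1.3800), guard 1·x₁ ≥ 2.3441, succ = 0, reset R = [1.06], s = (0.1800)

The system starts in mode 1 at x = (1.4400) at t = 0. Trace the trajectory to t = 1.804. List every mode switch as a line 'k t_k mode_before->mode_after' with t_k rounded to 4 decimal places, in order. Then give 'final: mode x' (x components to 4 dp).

Mode 1: guard c·x = 2.3441 hit at Δt = 0.6932 (t = 0.6932), x⁻ = (2.3441) → reset → x⁺ = (2.6647), jump to mode 0
Mode 0: flow for 1.1108 to horizon, guard not reached → x = (2.6528)

1 0.6932 1->0
final: 0 2.6528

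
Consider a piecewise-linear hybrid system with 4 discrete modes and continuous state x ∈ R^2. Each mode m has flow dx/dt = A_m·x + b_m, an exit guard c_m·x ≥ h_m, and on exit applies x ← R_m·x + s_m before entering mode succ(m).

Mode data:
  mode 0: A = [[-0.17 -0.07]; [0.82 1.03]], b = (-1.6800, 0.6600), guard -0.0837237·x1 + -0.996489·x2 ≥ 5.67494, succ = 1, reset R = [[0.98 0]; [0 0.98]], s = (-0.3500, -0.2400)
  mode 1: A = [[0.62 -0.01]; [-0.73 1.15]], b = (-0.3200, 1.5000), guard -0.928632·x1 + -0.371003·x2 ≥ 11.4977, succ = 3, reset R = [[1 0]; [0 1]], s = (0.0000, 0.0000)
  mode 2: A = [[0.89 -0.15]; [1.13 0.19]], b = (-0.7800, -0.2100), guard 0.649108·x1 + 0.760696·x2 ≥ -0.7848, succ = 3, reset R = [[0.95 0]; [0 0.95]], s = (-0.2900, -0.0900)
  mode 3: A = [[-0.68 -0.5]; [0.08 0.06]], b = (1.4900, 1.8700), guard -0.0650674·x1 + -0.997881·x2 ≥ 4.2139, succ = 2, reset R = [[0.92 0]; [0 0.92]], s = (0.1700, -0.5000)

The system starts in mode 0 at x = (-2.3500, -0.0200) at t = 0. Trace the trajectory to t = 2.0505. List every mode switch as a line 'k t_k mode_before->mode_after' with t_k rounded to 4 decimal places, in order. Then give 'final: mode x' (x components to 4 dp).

Mode 0: guard c·x = 5.6749 hit at Δt = 1.3701 (t = 1.3701), x⁻ = (-3.7386, -5.3808) → reset → x⁺ = (-4.0139, -5.5132), jump to mode 1
Mode 1: flow for 0.6804 to horizon, guard not reached → x = (-6.3393, -6.7815)

1 1.3701 0->1
final: 1 -6.3393 -6.7815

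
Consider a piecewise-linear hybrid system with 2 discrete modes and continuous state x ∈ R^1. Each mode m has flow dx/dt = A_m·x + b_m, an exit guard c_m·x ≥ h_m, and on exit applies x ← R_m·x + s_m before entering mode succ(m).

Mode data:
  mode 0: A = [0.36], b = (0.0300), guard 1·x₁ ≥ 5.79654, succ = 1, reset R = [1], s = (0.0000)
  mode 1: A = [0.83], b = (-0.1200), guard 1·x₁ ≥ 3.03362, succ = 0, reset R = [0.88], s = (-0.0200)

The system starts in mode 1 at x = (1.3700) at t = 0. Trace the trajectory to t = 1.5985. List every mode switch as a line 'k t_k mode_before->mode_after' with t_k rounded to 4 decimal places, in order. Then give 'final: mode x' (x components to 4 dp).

Mode 1: guard c·x = 3.0336 hit at Δt = 1.0333 (t = 1.0333), x⁻ = (3.0336) → reset → x⁺ = (2.6496), jump to mode 0
Mode 0: flow for 0.5652 to horizon, guard not reached → x = (3.2663)

1 1.0333 1->0
final: 0 3.2663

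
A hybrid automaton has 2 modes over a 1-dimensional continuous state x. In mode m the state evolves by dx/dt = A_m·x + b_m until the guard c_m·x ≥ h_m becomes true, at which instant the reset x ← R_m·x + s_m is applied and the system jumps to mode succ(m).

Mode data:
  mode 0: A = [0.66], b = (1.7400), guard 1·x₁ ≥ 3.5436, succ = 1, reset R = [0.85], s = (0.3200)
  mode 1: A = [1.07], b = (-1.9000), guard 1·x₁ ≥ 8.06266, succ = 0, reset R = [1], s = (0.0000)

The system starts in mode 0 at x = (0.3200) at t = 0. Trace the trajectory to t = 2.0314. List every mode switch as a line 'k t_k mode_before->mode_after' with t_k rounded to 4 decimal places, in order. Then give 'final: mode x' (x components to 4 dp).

Mode 0: guard c·x = 3.5436 hit at Δt = 1.1172 (t = 1.1172), x⁻ = (3.5436) → reset → x⁺ = (3.3321), jump to mode 1
Mode 1: flow for 0.9142 to horizon, guard not reached → x = (5.9151)

1 1.1172 0->1
final: 1 5.9151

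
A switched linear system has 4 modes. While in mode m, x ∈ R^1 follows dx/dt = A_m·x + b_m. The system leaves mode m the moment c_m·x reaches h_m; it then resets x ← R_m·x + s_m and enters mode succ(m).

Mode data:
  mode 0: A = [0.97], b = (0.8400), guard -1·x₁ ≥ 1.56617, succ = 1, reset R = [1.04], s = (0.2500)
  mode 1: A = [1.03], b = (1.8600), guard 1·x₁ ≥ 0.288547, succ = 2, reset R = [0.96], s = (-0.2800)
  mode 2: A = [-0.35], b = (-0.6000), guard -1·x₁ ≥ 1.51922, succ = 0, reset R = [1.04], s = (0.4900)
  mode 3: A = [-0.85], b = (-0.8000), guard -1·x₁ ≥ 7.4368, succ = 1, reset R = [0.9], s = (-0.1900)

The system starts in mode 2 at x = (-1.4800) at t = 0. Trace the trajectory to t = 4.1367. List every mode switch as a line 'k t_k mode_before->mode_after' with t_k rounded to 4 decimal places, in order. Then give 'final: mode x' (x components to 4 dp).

1 0.5234 2->0
2 1.6984 0->1
3 3.2422 1->2
final: 2 -0.4630

Mode 2: guard c·x = 1.5192 hit at Δt = 0.5234 (t = 0.5234), x⁻ = (-1.5192) → reset → x⁺ = (-1.0900), jump to mode 0
Mode 0: guard c·x = 1.5662 hit at Δt = 1.1749 (t = 1.6984), x⁻ = (-1.5662) → reset → x⁺ = (-1.3788), jump to mode 1
Mode 1: guard c·x = 0.2885 hit at Δt = 1.5439 (t = 3.2422), x⁻ = (0.2885) → reset → x⁺ = (-0.0030), jump to mode 2
Mode 2: flow for 0.8945 to horizon, guard not reached → x = (-0.4630)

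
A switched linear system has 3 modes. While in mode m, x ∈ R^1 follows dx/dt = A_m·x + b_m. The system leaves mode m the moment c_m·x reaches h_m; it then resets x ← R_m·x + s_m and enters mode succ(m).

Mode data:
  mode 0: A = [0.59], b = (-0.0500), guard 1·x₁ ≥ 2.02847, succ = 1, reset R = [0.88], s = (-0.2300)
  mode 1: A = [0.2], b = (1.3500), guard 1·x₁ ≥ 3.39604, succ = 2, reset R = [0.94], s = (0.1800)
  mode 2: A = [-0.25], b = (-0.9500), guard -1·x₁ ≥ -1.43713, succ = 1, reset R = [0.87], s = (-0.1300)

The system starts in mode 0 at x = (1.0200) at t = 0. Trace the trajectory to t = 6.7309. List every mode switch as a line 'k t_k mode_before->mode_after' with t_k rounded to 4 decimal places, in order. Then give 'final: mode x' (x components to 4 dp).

Mode 0: guard c·x = 2.0285 hit at Δt = 1.2399 (t = 1.2399), x⁻ = (2.0285) → reset → x⁺ = (1.5551), jump to mode 1
Mode 1: guard c·x = 3.3960 hit at Δt = 1.0011 (t = 2.2410), x⁻ = (3.3960) → reset → x⁺ = (3.3723), jump to mode 2
Mode 2: guard c·x = -1.4371 hit at Δt = 1.2578 (t = 3.4988), x⁻ = (1.4371) → reset → x⁺ = (1.1203), jump to mode 1
Mode 1: guard c·x = 3.3960 hit at Δt = 1.2699 (t = 4.7687), x⁻ = (3.3960) → reset → x⁺ = (3.3723), jump to mode 2
Mode 2: guard c·x = -1.4371 hit at Δt = 1.2578 (t = 6.0265), x⁻ = (1.4371) → reset → x⁺ = (1.1203), jump to mode 1
Mode 1: flow for 0.7044 to horizon, guard not reached → x = (2.3109)

1 1.2399 0->1
2 2.2410 1->2
3 3.4988 2->1
4 4.7687 1->2
5 6.0265 2->1
final: 1 2.3109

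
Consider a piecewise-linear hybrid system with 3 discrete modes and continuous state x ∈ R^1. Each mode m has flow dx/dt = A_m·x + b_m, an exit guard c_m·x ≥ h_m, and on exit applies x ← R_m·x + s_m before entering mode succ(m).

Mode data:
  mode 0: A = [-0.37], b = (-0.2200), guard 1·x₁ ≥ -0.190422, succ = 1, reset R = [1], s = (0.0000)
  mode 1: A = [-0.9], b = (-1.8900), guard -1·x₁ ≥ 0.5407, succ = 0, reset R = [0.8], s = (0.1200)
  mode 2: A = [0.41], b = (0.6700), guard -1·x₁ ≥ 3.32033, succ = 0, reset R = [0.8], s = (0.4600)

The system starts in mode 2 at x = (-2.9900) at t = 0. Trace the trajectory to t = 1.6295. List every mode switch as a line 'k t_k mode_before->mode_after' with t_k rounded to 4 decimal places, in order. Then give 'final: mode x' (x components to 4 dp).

Mode 2: guard c·x = 3.3203 hit at Δt = 0.5318 (t = 0.5318), x⁻ = (-3.3203) → reset → x⁺ = (-2.1963), jump to mode 0
Mode 0: flow for 1.0977 to horizon, guard not reached → x = (-1.6616)

1 0.5318 2->0
final: 0 -1.6616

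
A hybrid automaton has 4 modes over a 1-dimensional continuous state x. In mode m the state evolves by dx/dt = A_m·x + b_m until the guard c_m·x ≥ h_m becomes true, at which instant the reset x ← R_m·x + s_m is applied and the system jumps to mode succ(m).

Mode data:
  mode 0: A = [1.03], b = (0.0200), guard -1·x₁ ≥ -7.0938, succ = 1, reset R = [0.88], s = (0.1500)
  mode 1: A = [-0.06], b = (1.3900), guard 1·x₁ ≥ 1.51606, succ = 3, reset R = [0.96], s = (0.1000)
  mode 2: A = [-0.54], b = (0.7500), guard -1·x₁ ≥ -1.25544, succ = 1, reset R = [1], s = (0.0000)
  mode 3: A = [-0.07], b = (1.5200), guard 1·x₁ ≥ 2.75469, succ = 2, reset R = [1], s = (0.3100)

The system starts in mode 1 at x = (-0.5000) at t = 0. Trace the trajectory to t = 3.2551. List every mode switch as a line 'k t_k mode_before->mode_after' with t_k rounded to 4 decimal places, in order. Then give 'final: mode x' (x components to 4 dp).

1 1.4839 1->3
2 2.3601 3->2
final: 2 2.4224

Mode 1: guard c·x = 1.5161 hit at Δt = 1.4839 (t = 1.4839), x⁻ = (1.5161) → reset → x⁺ = (1.5554), jump to mode 3
Mode 3: guard c·x = 2.7547 hit at Δt = 0.8762 (t = 2.3601), x⁻ = (2.7547) → reset → x⁺ = (3.0647), jump to mode 2
Mode 2: flow for 0.8950 to horizon, guard not reached → x = (2.4224)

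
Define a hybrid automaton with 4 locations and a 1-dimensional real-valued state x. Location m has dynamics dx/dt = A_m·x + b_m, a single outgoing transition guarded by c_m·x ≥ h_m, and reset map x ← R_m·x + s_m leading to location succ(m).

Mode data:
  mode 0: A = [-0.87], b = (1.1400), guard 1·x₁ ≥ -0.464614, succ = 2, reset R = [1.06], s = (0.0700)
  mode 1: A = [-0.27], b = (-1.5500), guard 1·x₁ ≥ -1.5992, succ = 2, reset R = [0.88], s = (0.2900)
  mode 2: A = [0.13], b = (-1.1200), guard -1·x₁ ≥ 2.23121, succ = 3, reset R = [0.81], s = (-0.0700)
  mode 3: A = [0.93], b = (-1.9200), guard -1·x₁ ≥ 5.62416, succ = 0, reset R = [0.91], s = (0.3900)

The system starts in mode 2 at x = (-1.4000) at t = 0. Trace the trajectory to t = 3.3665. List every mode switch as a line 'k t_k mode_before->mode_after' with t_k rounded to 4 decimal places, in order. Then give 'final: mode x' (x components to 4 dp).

1 0.6133 2->3
2 1.3317 3->0
3 2.7390 0->2
final: 2 -1.1907

Mode 2: guard c·x = 2.2312 hit at Δt = 0.6133 (t = 0.6133), x⁻ = (-2.2312) → reset → x⁺ = (-1.8773), jump to mode 3
Mode 3: guard c·x = 5.6242 hit at Δt = 0.7184 (t = 1.3317), x⁻ = (-5.6242) → reset → x⁺ = (-4.7280), jump to mode 0
Mode 0: guard c·x = -0.4646 hit at Δt = 1.4073 (t = 2.7390), x⁻ = (-0.4646) → reset → x⁺ = (-0.4225), jump to mode 2
Mode 2: flow for 0.6275 to horizon, guard not reached → x = (-1.1907)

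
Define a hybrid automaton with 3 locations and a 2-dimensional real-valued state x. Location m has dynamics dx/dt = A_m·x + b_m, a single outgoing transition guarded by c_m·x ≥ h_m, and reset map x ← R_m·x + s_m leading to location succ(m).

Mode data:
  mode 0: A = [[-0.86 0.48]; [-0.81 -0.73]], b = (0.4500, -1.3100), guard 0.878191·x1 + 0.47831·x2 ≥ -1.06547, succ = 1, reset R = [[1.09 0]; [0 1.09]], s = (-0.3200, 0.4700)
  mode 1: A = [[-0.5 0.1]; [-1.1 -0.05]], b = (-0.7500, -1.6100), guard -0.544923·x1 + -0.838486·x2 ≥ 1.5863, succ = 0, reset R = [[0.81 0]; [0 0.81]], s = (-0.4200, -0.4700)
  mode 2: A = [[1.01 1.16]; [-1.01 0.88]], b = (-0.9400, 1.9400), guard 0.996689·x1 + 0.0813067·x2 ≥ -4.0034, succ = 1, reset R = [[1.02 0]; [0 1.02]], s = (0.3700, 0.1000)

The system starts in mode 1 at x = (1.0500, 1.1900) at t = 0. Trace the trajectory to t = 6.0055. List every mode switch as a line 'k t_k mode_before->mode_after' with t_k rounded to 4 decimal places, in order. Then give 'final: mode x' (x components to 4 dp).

Mode 1: guard c·x = 1.5863 hit at Δt = 1.4905 (t = 1.4905), x⁻ = (-0.3546, -1.6614) → reset → x⁺ = (-0.7072, -1.8157), jump to mode 0
Mode 0: guard c·x = -1.0655 hit at Δt = 1.3858 (t = 2.8763), x⁻ = (-0.4419, -1.4163) → reset → x⁺ = (-0.8016, -1.0737), jump to mode 1
Mode 1: guard c·x = 1.5863 hit at Δt = 0.3433 (t = 3.2196), x⁻ = (-0.9491, -1.2751) → reset → x⁺ = (-1.1888, -1.5028), jump to mode 0
Mode 0: guard c·x = -1.0655 hit at Δt = 1.0810 (t = 4.3006), x⁻ = (-0.5745, -1.1728) → reset → x⁺ = (-0.9462, -0.8083), jump to mode 1
Mode 1: guard c·x = 1.5863 hit at Δt = 0.8145 (t = 5.1150), x⁻ = (-1.1978, -1.1135) → reset → x⁺ = (-1.3902, -1.3719), jump to mode 0
Mode 0: flow for 0.8905 to horizon, guard not reached → x = (-0.7060, -1.0548)

1 1.4905 1->0
2 2.8763 0->1
3 3.2196 1->0
4 4.3006 0->1
5 5.1150 1->0
final: 0 -0.7060 -1.0548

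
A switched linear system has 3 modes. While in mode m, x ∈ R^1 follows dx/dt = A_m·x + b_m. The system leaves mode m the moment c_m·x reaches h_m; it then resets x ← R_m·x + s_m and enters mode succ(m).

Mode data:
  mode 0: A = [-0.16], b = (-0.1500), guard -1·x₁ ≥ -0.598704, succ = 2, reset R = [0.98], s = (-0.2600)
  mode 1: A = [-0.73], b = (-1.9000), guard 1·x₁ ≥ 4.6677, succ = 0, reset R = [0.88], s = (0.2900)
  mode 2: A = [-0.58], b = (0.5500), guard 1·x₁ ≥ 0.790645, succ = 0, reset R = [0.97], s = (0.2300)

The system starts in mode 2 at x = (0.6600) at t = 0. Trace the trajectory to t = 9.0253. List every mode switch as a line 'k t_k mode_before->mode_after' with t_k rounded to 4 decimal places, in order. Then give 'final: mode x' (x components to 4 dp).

1 1.0408 2->0
2 2.4814 0->2
3 4.8468 2->0
4 6.2874 0->2
5 8.6529 2->0
final: 0 0.8850

Mode 2: guard c·x = 0.7906 hit at Δt = 1.0408 (t = 1.0408), x⁻ = (0.7906) → reset → x⁺ = (0.9969), jump to mode 0
Mode 0: guard c·x = -0.5987 hit at Δt = 1.4406 (t = 2.4814), x⁻ = (0.5987) → reset → x⁺ = (0.3267), jump to mode 2
Mode 2: guard c·x = 0.7906 hit at Δt = 2.3654 (t = 4.8468), x⁻ = (0.7906) → reset → x⁺ = (0.9969), jump to mode 0
Mode 0: guard c·x = -0.5987 hit at Δt = 1.4406 (t = 6.2874), x⁻ = (0.5987) → reset → x⁺ = (0.3267), jump to mode 2
Mode 2: guard c·x = 0.7906 hit at Δt = 2.3654 (t = 8.6529), x⁻ = (0.7906) → reset → x⁺ = (0.9969), jump to mode 0
Mode 0: flow for 0.3724 to horizon, guard not reached → x = (0.8850)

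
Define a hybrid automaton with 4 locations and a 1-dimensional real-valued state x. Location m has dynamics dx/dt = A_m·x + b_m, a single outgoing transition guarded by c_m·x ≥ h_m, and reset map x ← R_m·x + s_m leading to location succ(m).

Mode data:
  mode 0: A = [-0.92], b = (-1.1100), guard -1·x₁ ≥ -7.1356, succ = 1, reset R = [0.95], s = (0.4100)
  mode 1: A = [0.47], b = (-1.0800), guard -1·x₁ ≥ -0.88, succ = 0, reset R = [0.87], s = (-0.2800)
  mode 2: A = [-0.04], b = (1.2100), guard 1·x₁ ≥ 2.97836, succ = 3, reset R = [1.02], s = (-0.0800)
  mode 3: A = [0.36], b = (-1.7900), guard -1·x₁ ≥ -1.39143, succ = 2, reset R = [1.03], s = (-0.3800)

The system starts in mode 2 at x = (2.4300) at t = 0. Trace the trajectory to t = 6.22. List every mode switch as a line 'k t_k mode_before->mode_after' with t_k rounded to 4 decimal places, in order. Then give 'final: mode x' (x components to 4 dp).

Mode 2: guard c·x = 2.9784 hit at Δt = 0.4977 (t = 0.4977), x⁻ = (2.9784) → reset → x⁺ = (2.9579), jump to mode 3
Mode 3: guard c·x = -1.3914 hit at Δt = 1.5981 (t = 2.0958), x⁻ = (1.3914) → reset → x⁺ = (1.0532), jump to mode 2
Mode 2: guard c·x = 2.9784 hit at Δt = 1.7053 (t = 3.8011), x⁻ = (2.9784) → reset → x⁺ = (2.9579), jump to mode 3
Mode 3: guard c·x = -1.3914 hit at Δt = 1.5981 (t = 5.3992), x⁻ = (1.3914) → reset → x⁺ = (1.0532), jump to mode 2
Mode 2: flow for 0.8208 to horizon, guard not reached → x = (1.9962)

1 0.4977 2->3
2 2.0958 3->2
3 3.8011 2->3
4 5.3992 3->2
final: 2 1.9962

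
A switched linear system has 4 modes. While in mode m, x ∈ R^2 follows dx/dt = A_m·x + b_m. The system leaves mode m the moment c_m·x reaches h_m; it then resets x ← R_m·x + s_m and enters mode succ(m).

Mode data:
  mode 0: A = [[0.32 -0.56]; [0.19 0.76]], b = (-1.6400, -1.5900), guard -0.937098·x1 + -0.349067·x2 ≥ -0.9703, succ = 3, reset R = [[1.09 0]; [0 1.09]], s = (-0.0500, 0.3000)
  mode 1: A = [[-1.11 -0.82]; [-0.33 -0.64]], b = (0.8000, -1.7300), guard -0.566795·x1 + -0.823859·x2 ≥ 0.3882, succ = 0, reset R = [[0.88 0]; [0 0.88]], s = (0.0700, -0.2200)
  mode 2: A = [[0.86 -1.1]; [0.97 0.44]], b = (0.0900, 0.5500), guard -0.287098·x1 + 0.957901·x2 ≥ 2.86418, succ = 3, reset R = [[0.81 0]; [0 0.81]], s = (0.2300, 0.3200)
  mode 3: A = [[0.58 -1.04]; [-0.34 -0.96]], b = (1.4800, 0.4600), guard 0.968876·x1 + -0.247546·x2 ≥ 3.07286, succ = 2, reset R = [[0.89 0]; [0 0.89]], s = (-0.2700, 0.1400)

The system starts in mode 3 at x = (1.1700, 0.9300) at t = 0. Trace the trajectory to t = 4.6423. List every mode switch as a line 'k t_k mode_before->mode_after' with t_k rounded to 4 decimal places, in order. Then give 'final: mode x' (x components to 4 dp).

Mode 3: guard c·x = 3.0729 hit at Δt = 0.9824 (t = 0.9824), x⁻ = (3.2176, 0.1803) → reset → x⁺ = (2.5937, 0.3004), jump to mode 2
Mode 2: guard c·x = 2.8642 hit at Δt = 0.8215 (t = 1.8039), x⁻ = (3.0677, 3.9095) → reset → x⁺ = (2.7148, 3.4867), jump to mode 3
Mode 3: guard c·x = 3.0729 hit at Δt = 0.8729 (t = 2.6768), x⁻ = (3.4751, 1.1879) → reset → x⁺ = (2.8228, 1.1973), jump to mode 2
Mode 2: guard c·x = 2.8642 hit at Δt = 0.5854 (t = 3.2623), x⁻ = (2.7763, 3.8222) → reset → x⁺ = (2.4788, 3.4160), jump to mode 3
Mode 3: guard c·x = 3.0729 hit at Δt = 1.0132 (t = 4.2755), x⁻ = (3.4216, 0.9785) → reset → x⁺ = (2.7752, 1.0109), jump to mode 2
Mode 2: flow for 0.3668 to horizon, guard not reached → x = (3.0327, 2.5442)

1 0.9824 3->2
2 1.8039 2->3
3 2.6768 3->2
4 3.2623 2->3
5 4.2755 3->2
final: 2 3.0327 2.5442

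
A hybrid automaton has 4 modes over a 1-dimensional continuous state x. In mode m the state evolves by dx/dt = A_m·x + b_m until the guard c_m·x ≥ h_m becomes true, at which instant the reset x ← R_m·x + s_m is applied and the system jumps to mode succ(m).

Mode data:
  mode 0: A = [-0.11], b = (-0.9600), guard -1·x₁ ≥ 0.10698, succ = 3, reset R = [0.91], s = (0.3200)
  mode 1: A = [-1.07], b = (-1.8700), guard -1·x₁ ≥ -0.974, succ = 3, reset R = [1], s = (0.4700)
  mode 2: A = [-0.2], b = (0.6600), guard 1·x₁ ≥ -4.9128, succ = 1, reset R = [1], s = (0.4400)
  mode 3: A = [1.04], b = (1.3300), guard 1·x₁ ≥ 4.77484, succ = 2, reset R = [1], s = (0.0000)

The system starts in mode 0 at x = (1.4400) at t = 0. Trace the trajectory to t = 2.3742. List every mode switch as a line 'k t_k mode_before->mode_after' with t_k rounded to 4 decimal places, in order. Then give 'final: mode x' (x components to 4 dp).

1 1.5005 0->3
final: 3 2.4463

Mode 0: guard c·x = 0.1070 hit at Δt = 1.5005 (t = 1.5005), x⁻ = (-0.1070) → reset → x⁺ = (0.2226), jump to mode 3
Mode 3: flow for 0.8737 to horizon, guard not reached → x = (2.4463)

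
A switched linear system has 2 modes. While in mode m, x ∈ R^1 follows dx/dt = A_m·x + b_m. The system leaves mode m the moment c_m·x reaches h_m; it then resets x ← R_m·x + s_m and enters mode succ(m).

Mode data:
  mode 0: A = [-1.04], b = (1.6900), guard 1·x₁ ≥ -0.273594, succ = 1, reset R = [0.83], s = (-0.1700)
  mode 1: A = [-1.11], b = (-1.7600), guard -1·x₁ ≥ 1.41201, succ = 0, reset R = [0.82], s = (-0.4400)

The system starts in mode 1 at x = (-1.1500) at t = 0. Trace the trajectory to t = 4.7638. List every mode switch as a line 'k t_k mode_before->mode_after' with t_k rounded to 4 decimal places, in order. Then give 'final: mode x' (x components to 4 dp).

Mode 1: guard c·x = 1.4120 hit at Δt = 0.8289 (t = 0.8289), x⁻ = (-1.4120) → reset → x⁺ = (-1.5978), jump to mode 0
Mode 0: guard c·x = -0.2736 hit at Δt = 0.5088 (t = 1.3377), x⁻ = (-0.2736) → reset → x⁺ = (-0.3971), jump to mode 1
Mode 1: guard c·x = 1.4120 hit at Δt = 1.7332 (t = 3.0709), x⁻ = (-1.4120) → reset → x⁺ = (-1.5978), jump to mode 0
Mode 0: guard c·x = -0.2736 hit at Δt = 0.5088 (t = 3.5797), x⁻ = (-0.2736) → reset → x⁺ = (-0.3971), jump to mode 1
Mode 1: flow for 1.1841 to horizon, guard not reached → x = (-1.2663)

1 0.8289 1->0
2 1.3377 0->1
3 3.0709 1->0
4 3.5797 0->1
final: 1 -1.2663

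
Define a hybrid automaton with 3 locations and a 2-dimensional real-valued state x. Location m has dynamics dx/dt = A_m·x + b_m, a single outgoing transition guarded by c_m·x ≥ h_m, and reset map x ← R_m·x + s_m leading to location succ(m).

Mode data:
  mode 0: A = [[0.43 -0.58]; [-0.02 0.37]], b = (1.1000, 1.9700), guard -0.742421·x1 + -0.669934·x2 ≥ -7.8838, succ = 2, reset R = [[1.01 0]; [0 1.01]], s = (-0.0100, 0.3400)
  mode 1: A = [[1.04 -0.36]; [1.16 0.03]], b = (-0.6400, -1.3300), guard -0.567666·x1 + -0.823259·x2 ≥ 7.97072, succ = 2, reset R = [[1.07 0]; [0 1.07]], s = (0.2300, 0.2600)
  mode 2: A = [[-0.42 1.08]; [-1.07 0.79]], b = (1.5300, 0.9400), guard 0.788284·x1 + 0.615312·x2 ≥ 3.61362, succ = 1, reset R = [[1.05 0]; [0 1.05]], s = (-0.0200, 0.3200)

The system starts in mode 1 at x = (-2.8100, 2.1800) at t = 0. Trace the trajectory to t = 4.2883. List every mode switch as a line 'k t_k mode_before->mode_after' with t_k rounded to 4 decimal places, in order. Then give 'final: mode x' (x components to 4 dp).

Mode 1: guard c·x = 7.9707 hit at Δt = 0.8805 (t = 0.8805), x⁻ = (-7.8842, -4.2455) → reset → x⁺ = (-8.2060, -4.2827), jump to mode 2
Mode 2: guard c·x = 3.6136 hit at Δt = 1.4203 (t = 2.3008), x⁻ = (-0.8389, 6.9476) → reset → x⁺ = (-0.9009, 7.6150), jump to mode 1
Mode 1: guard c·x = 7.9707 hit at Δt = 1.3495 (t = 3.6503), x⁻ = (-11.0011, -2.0963) → reset → x⁺ = (-11.5411, -1.9830), jump to mode 2
Mode 2: flow for 0.6380 to horizon, guard not reached → x = (-6.6638, 6.0735)

1 0.8805 1->2
2 2.3008 2->1
3 3.6503 1->2
final: 2 -6.6638 6.0735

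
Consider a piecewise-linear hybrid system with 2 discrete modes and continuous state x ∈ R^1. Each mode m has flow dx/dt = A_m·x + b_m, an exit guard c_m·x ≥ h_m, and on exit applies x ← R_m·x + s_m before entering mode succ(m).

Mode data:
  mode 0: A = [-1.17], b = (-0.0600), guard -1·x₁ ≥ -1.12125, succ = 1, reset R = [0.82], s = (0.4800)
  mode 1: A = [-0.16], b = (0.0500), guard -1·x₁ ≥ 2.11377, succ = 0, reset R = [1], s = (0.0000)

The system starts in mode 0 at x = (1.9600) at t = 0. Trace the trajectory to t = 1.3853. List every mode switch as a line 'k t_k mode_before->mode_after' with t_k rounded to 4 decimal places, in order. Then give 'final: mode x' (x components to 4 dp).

1 0.4612 0->1
final: 1 1.2500

Mode 0: guard c·x = -1.1213 hit at Δt = 0.4612 (t = 0.4612), x⁻ = (1.1213) → reset → x⁺ = (1.3994), jump to mode 1
Mode 1: flow for 0.9241 to horizon, guard not reached → x = (1.2500)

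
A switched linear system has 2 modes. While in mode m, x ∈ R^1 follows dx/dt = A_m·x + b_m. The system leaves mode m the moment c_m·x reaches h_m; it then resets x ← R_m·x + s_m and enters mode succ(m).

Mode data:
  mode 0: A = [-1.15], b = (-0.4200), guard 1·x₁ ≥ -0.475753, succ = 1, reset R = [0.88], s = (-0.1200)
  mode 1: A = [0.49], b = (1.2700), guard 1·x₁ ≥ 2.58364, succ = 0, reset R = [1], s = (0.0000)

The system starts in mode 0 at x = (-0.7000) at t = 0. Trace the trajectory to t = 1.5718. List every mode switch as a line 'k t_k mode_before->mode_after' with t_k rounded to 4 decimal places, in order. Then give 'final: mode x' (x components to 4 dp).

1 0.9636 0->1
final: 1 0.1742

Mode 0: guard c·x = -0.4758 hit at Δt = 0.9636 (t = 0.9636), x⁻ = (-0.4758) → reset → x⁺ = (-0.5387), jump to mode 1
Mode 1: flow for 0.6082 to horizon, guard not reached → x = (0.1742)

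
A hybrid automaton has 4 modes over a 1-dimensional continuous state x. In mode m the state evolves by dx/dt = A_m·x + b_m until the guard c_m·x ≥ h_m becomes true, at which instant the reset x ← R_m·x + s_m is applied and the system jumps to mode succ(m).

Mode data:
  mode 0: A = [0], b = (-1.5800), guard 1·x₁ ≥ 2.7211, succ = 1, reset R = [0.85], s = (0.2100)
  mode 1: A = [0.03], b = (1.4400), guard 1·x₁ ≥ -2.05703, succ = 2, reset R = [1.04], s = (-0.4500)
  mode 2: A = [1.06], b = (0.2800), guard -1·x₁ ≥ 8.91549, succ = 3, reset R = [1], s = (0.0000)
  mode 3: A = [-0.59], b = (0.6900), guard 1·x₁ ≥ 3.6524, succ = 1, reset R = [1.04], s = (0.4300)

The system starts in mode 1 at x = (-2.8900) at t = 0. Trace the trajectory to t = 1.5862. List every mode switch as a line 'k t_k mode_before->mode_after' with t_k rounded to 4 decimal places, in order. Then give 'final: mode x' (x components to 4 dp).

Mode 1: guard c·x = -2.0570 hit at Δt = 0.6099 (t = 0.6099), x⁻ = (-2.0570) → reset → x⁺ = (-2.5893), jump to mode 2
Mode 2: flow for 0.9763 to horizon, guard not reached → x = (-6.8090)

1 0.6099 1->2
final: 2 -6.8090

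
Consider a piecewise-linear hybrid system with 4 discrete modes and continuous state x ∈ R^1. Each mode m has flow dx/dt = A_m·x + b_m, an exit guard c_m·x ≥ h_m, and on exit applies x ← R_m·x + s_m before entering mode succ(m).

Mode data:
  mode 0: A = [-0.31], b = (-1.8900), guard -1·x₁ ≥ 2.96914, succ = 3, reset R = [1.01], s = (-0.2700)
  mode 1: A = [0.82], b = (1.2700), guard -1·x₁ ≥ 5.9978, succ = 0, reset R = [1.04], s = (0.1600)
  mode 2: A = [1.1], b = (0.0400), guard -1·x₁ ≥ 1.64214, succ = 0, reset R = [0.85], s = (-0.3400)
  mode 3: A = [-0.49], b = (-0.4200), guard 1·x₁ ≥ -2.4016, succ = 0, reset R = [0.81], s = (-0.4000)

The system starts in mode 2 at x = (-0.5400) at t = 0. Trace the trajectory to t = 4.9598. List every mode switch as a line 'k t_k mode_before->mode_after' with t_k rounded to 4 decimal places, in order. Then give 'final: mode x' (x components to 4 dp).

1 1.0541 2->0
2 2.1264 0->3
3 3.0359 3->0
4 3.6226 0->3
5 4.5321 3->0
final: 0 -2.8111

Mode 2: guard c·x = 1.6421 hit at Δt = 1.0541 (t = 1.0541), x⁻ = (-1.6421) → reset → x⁺ = (-1.7358), jump to mode 0
Mode 0: guard c·x = 2.9691 hit at Δt = 1.0723 (t = 2.1264), x⁻ = (-2.9691) → reset → x⁺ = (-3.2688), jump to mode 3
Mode 3: guard c·x = -2.4016 hit at Δt = 0.9095 (t = 3.0359), x⁻ = (-2.4016) → reset → x⁺ = (-2.3453), jump to mode 0
Mode 0: guard c·x = 2.9691 hit at Δt = 0.5867 (t = 3.6226), x⁻ = (-2.9691) → reset → x⁺ = (-3.2688), jump to mode 3
Mode 3: guard c·x = -2.4016 hit at Δt = 0.9095 (t = 4.5321), x⁻ = (-2.4016) → reset → x⁺ = (-2.3453), jump to mode 0
Mode 0: flow for 0.4277 to horizon, guard not reached → x = (-2.8111)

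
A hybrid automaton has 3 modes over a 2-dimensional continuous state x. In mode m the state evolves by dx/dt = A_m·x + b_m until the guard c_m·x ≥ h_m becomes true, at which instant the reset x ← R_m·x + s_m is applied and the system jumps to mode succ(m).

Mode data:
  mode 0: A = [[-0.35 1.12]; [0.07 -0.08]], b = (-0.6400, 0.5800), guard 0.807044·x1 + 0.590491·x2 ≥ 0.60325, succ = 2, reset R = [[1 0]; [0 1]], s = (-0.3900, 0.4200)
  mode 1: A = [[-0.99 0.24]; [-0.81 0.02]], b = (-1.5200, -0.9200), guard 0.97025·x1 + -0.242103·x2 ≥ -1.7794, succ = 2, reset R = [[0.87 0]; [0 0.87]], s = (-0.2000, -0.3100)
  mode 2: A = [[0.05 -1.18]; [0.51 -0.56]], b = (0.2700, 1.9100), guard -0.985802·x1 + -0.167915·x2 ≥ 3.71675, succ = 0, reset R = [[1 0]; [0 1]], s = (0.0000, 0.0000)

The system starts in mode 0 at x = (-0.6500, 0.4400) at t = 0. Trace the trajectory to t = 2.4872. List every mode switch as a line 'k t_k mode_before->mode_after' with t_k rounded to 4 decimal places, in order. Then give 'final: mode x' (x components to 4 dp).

Mode 0: guard c·x = 0.6032 hit at Δt = 1.4295 (t = 1.4295), x⁻ = (-0.0832, 1.1353) → reset → x⁺ = (-0.4732, 1.5553), jump to mode 2
Mode 2: flow for 1.0577 to horizon, guard not reached → x = (-2.4571, 1.7599)

1 1.4295 0->2
final: 2 -2.4571 1.7599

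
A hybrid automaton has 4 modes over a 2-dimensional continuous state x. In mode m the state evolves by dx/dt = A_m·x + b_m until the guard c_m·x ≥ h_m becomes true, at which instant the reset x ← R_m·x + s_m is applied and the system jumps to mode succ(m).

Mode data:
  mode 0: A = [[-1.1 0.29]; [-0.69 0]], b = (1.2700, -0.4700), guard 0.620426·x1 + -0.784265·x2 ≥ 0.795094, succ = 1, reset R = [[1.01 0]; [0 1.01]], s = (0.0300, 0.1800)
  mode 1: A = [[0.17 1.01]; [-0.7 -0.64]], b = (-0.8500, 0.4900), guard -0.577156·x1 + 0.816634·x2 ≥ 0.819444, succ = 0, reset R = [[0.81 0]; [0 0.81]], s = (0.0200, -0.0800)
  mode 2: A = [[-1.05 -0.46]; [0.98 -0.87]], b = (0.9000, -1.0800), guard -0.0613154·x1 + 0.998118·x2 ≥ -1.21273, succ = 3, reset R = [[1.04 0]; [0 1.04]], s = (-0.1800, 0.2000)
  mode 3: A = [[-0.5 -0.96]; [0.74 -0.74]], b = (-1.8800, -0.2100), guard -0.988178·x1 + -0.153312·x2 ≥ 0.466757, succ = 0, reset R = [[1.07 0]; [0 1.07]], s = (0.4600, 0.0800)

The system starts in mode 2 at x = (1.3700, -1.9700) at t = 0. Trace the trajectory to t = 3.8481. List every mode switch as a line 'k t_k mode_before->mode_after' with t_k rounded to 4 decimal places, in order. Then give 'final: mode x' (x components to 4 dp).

1 0.5166 2->3
2 1.6109 3->0
3 2.0835 0->1
4 3.4033 1->0
final: 0 0.0812 0.1379

Mode 2: guard c·x = -1.2127 hit at Δt = 0.5166 (t = 0.5166), x⁻ = (1.4270, -1.1274) → reset → x⁺ = (1.3041, -0.9724), jump to mode 3
Mode 3: guard c·x = 0.4668 hit at Δt = 1.0943 (t = 1.6109), x⁻ = (-0.4065, -0.4242) → reset → x⁺ = (0.0250, -0.3738), jump to mode 0
Mode 0: guard c·x = 0.7951 hit at Δt = 0.4726 (t = 2.0835), x⁻ = (0.4266, -0.6764) → reset → x⁺ = (0.4608, -0.5031), jump to mode 1
Mode 1: guard c·x = 0.8194 hit at Δt = 1.3198 (t = 3.4033), x⁻ = (-0.8054, 0.4342) → reset → x⁺ = (-0.6324, 0.2717), jump to mode 0
Mode 0: flow for 0.4448 to horizon, guard not reached → x = (0.0812, 0.1379)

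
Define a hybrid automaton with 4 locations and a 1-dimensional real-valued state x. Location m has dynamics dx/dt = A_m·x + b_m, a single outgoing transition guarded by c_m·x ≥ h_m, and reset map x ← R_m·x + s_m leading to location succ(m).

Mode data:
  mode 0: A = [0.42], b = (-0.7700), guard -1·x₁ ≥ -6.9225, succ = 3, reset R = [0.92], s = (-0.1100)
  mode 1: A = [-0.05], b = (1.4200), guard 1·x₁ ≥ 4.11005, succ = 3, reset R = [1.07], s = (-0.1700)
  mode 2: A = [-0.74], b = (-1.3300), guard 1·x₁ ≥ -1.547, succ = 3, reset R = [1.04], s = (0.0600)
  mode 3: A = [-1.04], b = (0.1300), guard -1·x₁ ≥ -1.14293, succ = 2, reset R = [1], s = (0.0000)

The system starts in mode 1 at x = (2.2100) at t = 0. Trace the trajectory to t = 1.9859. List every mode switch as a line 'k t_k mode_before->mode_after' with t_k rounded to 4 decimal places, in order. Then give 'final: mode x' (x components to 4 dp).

Mode 1: guard c·x = 4.1101 hit at Δt = 1.5063 (t = 1.5063), x⁻ = (4.1101) → reset → x⁺ = (4.2278), jump to mode 3
Mode 3: flow for 0.4796 to horizon, guard not reached → x = (2.6165)

1 1.5063 1->3
final: 3 2.6165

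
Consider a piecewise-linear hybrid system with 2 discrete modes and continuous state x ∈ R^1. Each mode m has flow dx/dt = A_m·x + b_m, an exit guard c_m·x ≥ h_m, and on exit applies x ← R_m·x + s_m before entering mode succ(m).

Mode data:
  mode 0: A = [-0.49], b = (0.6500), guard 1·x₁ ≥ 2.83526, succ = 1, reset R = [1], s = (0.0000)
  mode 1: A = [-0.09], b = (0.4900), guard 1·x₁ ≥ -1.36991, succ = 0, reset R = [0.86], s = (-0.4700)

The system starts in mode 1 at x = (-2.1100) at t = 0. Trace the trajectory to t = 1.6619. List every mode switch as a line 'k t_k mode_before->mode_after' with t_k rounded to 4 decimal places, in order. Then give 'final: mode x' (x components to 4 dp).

Mode 1: guard c·x = -1.3699 hit at Δt = 1.1456 (t = 1.1456), x⁻ = (-1.3699) → reset → x⁺ = (-1.6481), jump to mode 0
Mode 0: flow for 0.5163 to horizon, guard not reached → x = (-0.9832)

1 1.1456 1->0
final: 0 -0.9832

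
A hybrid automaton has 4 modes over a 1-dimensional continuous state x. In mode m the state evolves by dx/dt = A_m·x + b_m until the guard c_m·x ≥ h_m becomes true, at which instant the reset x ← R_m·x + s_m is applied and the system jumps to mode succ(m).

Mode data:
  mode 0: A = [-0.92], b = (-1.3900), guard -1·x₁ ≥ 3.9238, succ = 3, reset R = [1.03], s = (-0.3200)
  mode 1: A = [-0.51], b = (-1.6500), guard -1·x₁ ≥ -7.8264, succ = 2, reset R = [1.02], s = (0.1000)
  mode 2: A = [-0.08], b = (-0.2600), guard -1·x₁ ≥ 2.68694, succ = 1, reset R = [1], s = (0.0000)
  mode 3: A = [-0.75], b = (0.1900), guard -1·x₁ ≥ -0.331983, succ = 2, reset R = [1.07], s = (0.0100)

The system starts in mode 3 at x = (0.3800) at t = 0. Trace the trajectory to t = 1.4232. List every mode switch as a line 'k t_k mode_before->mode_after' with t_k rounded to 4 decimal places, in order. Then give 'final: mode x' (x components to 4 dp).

1 0.6354 3->2
final: 2 0.1444

Mode 3: guard c·x = -0.3320 hit at Δt = 0.6354 (t = 0.6354), x⁻ = (0.3320) → reset → x⁺ = (0.3652), jump to mode 2
Mode 2: flow for 0.7878 to horizon, guard not reached → x = (0.1444)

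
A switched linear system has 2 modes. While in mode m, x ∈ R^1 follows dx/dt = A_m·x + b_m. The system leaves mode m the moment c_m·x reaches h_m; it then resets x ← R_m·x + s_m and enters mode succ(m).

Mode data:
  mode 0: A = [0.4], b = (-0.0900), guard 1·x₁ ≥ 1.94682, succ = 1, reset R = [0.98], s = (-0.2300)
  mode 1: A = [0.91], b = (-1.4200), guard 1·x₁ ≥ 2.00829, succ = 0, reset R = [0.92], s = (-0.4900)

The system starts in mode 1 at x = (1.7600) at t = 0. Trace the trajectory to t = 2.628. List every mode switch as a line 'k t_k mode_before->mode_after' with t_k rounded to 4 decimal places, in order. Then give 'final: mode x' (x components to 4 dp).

Mode 1: guard c·x = 2.0083 hit at Δt = 0.8883 (t = 0.8883), x⁻ = (2.0083) → reset → x⁺ = (1.3576), jump to mode 0
Mode 0: guard c·x = 1.9468 hit at Δt = 1.0471 (t = 1.9354), x⁻ = (1.9468) → reset → x⁺ = (1.6779), jump to mode 1
Mode 1: flow for 0.6926 to horizon, guard not reached → x = (1.7810)

1 0.8883 1->0
2 1.9354 0->1
final: 1 1.7810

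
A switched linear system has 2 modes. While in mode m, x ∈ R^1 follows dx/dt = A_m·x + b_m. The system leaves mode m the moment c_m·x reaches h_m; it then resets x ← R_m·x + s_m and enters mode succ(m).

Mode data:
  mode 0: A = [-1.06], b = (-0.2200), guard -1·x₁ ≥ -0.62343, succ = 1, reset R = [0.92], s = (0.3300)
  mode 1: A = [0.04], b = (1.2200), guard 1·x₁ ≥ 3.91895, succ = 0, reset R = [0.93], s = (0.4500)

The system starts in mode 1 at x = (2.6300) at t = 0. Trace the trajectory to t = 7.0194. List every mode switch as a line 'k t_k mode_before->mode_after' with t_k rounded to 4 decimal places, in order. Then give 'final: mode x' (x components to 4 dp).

Mode 1: guard c·x = 3.9190 hit at Δt = 0.9542 (t = 0.9542), x⁻ = (3.9190) → reset → x⁺ = (4.0946), jump to mode 0
Mode 0: guard c·x = -0.6234 hit at Δt = 1.5512 (t = 2.5054), x⁻ = (0.6234) → reset → x⁺ = (0.9036), jump to mode 1
Mode 1: guard c·x = 3.9190 hit at Δt = 2.2922 (t = 4.7976), x⁻ = (3.9189) → reset → x⁺ = (4.0946), jump to mode 0
Mode 0: guard c·x = -0.6234 hit at Δt = 1.5512 (t = 6.3488), x⁻ = (0.6234) → reset → x⁺ = (0.9036), jump to mode 1
Mode 1: flow for 0.6706 to horizon, guard not reached → x = (1.7574)

1 0.9542 1->0
2 2.5054 0->1
3 4.7976 1->0
4 6.3488 0->1
final: 1 1.7574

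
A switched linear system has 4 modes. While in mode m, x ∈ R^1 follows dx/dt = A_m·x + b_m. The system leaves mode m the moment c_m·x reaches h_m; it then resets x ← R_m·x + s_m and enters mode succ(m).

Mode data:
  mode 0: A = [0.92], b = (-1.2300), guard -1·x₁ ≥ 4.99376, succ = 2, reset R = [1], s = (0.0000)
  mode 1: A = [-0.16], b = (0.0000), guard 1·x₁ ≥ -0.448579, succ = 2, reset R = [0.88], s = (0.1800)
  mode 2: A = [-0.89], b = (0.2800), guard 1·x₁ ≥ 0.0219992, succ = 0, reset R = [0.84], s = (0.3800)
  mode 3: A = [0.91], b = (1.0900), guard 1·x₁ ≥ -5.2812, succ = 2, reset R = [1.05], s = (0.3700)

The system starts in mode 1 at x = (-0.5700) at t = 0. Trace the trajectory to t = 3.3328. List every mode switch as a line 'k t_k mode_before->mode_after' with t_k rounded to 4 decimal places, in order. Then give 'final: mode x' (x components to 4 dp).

Mode 1: guard c·x = -0.4486 hit at Δt = 1.4972 (t = 1.4972), x⁻ = (-0.4486) → reset → x⁺ = (-0.2147), jump to mode 2
Mode 2: guard c·x = 0.0220 hit at Δt = 0.6661 (t = 2.1633), x⁻ = (0.0220) → reset → x⁺ = (0.3985), jump to mode 0
Mode 0: flow for 1.1695 to horizon, guard not reached → x = (-1.4154)

1 1.4972 1->2
2 2.1633 2->0
final: 0 -1.4154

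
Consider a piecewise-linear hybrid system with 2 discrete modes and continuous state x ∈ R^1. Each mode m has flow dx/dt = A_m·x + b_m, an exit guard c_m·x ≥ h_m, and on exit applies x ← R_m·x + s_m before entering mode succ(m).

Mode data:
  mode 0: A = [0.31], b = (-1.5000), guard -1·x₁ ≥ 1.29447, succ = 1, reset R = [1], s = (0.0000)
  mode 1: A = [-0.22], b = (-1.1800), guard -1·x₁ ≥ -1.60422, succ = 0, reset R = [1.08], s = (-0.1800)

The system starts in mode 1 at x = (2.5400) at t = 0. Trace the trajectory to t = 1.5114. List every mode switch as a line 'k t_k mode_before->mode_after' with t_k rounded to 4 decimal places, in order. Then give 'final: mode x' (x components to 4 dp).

Mode 1: guard c·x = -1.6042 hit at Δt = 0.5728 (t = 0.5728), x⁻ = (1.6042) → reset → x⁺ = (1.5526), jump to mode 0
Mode 0: flow for 0.9386 to horizon, guard not reached → x = (0.4428)

1 0.5728 1->0
final: 0 0.4428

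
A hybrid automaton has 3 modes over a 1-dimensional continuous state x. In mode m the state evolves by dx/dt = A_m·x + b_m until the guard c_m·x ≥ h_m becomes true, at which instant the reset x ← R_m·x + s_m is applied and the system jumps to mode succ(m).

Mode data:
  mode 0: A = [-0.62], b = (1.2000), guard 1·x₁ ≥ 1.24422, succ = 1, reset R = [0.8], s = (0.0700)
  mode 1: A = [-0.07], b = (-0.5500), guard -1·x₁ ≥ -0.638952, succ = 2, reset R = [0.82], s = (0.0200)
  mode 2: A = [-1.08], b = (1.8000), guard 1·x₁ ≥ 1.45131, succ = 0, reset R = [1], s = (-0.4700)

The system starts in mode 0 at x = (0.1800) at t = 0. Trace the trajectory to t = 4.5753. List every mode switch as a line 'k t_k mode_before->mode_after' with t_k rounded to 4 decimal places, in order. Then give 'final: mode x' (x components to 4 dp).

1 1.5032 0->1
2 2.2028 1->2
3 3.7317 2->0
4 4.2516 0->1
final: 1 0.8655

Mode 0: guard c·x = 1.2442 hit at Δt = 1.5032 (t = 1.5032), x⁻ = (1.2442) → reset → x⁺ = (1.0654), jump to mode 1
Mode 1: guard c·x = -0.6390 hit at Δt = 0.6996 (t = 2.2028), x⁻ = (0.6390) → reset → x⁺ = (0.5439), jump to mode 2
Mode 2: guard c·x = 1.4513 hit at Δt = 1.5289 (t = 3.7317), x⁻ = (1.4513) → reset → x⁺ = (0.9813), jump to mode 0
Mode 0: guard c·x = 1.2442 hit at Δt = 0.5199 (t = 4.2516), x⁻ = (1.2442) → reset → x⁺ = (1.0654), jump to mode 1
Mode 1: flow for 0.3237 to horizon, guard not reached → x = (0.8655)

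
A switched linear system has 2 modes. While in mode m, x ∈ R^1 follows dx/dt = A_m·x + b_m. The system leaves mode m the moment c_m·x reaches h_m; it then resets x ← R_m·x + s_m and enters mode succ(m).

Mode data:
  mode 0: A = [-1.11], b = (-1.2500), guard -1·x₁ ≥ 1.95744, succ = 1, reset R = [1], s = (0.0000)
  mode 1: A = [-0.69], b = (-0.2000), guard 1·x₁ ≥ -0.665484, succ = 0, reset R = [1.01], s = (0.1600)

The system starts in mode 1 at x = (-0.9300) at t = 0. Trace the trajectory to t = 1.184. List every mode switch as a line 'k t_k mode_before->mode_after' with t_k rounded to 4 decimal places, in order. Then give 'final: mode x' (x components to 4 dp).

Mode 1: guard c·x = -0.6655 hit at Δt = 0.7726 (t = 0.7726), x⁻ = (-0.6655) → reset → x⁺ = (-0.5121), jump to mode 0
Mode 0: flow for 0.4114 to horizon, guard not reached → x = (-0.7372)

1 0.7726 1->0
final: 0 -0.7372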